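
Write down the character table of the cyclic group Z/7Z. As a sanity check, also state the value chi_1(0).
Character table of Z/7Z (irreps indexed chi_0,...,chi_6 with chi_k(m) = zeta_7^(k*m), zeta_7 = exp(2*pi*i/7)):
  irrep \ class  {0} (size 1)  {1} (size 1)    {2} (size 1)    {3} (size 1)    {4} (size 1)    {5} (size 1)    {6} (size 1)  
  chi_0          1             1               1               1               1               1               1             
  chi_1          1             exp(2*I*pi/7)   exp(4*I*pi/7)   exp(6*I*pi/7)   exp(-6*I*pi/7)  exp(-4*I*pi/7)  exp(-2*I*pi/7)
  chi_2          1             exp(4*I*pi/7)   exp(-6*I*pi/7)  exp(-2*I*pi/7)  exp(2*I*pi/7)   exp(6*I*pi/7)   exp(-4*I*pi/7)
  chi_3          1             exp(6*I*pi/7)   exp(-2*I*pi/7)  exp(4*I*pi/7)   exp(-4*I*pi/7)  exp(2*I*pi/7)   exp(-6*I*pi/7)
  chi_4          1             exp(-6*I*pi/7)  exp(2*I*pi/7)   exp(-4*I*pi/7)  exp(4*I*pi/7)   exp(-2*I*pi/7)  exp(6*I*pi/7) 
  chi_5          1             exp(-4*I*pi/7)  exp(6*I*pi/7)   exp(2*I*pi/7)   exp(-2*I*pi/7)  exp(-6*I*pi/7)  exp(4*I*pi/7) 
  chi_6          1             exp(-2*I*pi/7)  exp(-4*I*pi/7)  exp(-6*I*pi/7)  exp(6*I*pi/7)   exp(4*I*pi/7)   exp(2*I*pi/7) 

Spot check: chi_1(0) = zeta_7^(1*0) = zeta_7^0 = 1.

Explanation: Z/7Z is abelian, so all 7 irreducible complex representations are 1-dimensional. They are given by chi_k(m) = zeta_7^(k*m) for k = 0,...,6. Row orthogonality: sum_m chi_k(m) conj(chi_l(m)) = 7 * [k = l].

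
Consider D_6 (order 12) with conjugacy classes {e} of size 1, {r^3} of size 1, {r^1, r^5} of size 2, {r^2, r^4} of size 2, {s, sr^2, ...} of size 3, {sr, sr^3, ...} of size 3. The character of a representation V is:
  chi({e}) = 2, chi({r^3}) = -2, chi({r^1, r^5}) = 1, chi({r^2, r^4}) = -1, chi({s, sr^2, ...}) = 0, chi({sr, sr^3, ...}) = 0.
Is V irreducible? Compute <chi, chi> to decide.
Irreducible: <chi, chi> = 1.

<chi, chi> = (1/|G|) sum_C |C| * |chi(C)|^2 = (1/12)[1*|2|^2 + 1*|-2|^2 + 2*|1|^2 + 2*|-1|^2 + 3*|0|^2 + 3*|0|^2]
  = (1/12)[(4) + (4) + (2) + (2) + (0) + (0)] = 12/12 = 1.
A character is irreducible iff <chi, chi> = 1, so this representation is irreducible.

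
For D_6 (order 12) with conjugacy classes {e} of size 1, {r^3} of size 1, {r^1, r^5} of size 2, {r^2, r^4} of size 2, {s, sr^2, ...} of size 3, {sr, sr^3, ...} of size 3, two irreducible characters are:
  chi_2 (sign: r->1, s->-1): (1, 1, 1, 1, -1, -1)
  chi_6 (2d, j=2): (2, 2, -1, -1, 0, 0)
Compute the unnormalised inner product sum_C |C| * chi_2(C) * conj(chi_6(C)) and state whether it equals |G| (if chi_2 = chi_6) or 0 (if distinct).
Sum = 0; so <chi_2, chi_6> = 0 (distinct irreducibles are orthogonal).

Reasoning: Compute term by term over conjugacy classes (|C| * chi_2(C) * conj(chi_6(C))):
  1*(1)*conj(2) + 1*(1)*conj(2) + 2*(1)*conj(-1) + 2*(1)*conj(-1) + 3*(-1)*conj(0) + 3*(-1)*conj(0)
  = (2) + (2) + (-2) + (-2) + (0) + (0)
  = 0.
Dividing by |G| = 12 gives 0/12 = 0, matching the row-orthogonality relation <chi_2, chi_6> = [chi_2 = chi_6].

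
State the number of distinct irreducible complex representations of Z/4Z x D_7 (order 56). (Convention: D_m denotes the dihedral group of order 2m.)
20

Solution. The number of irreducible complex representations of a finite group equals its number of conjugacy classes. For a direct product, #classes(G x H) = #classes(G) * #classes(H). Z/4Z has 4 classes (abelian), D_7 has 5 classes, so 4 * 5 = 20, so Z/4Z x D_7 (order 56) has exactly 20 irreducible complex representations.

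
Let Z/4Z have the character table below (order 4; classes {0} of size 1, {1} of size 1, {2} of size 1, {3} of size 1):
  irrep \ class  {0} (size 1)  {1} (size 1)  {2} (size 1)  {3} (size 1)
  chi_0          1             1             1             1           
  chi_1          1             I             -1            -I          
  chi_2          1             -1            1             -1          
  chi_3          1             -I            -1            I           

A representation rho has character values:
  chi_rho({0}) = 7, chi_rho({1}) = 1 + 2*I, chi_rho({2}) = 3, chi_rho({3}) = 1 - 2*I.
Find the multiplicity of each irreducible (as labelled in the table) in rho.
Multiplicities: chi_0: 3, chi_1: 2, chi_2: 2, chi_3: 0.

Derivation: Use <chi_rho, chi> = (1/|G|) sum_C |C| * chi_rho(C) * conj(chi(C)) with |G| = 4 for each irreducible chi in the table:
  <chi_rho, chi_0> = (1/4)[1*(7)*conj(1) + 1*(1 + 2*I)*conj(1) + 1*(3)*conj(1) + 1*(1 - 2*I)*conj(1)]
      = (1/4)[(7) + (1 + 2*I) + (3) + (1 - 2*I)] = 12/4 = 3
  <chi_rho, chi_1> = (1/4)[1*(7)*conj(1) + 1*(1 + 2*I)*conj(I) + 1*(3)*conj(-1) + 1*(1 - 2*I)*conj(-I)]
      = (1/4)[(7) + (2 - I) + (-3) + (2 + I)] = 8/4 = 2
  <chi_rho, chi_2> = (1/4)[1*(7)*conj(1) + 1*(1 + 2*I)*conj(-1) + 1*(3)*conj(1) + 1*(1 - 2*I)*conj(-1)]
      = (1/4)[(7) + (-1 - 2*I) + (3) + (-1 + 2*I)] = 8/4 = 2
  <chi_rho, chi_3> = (1/4)[1*(7)*conj(1) + 1*(1 + 2*I)*conj(-I) + 1*(3)*conj(-1) + 1*(1 - 2*I)*conj(I)]
      = (1/4)[(7) + (-2 + I) + (-3) + (-2 - I)] = 0/4 = 0
(Exp terms are combined using exp(i*s)*conj(exp(i*t)) = exp(i*(s-t)), and sums of them are collapsed using the identity that for every m > 1 the m distinct m-th roots of unity sum to 0, e.g. 1 + exp(2*I*pi/3) + exp(-2*I*pi/3) = 0.)
Dimension check: dim(rho) = sum (mult * dim) = 3*1 + 2*1 + 2*1 + 0*1 = 7 = chi_rho(e) = 7.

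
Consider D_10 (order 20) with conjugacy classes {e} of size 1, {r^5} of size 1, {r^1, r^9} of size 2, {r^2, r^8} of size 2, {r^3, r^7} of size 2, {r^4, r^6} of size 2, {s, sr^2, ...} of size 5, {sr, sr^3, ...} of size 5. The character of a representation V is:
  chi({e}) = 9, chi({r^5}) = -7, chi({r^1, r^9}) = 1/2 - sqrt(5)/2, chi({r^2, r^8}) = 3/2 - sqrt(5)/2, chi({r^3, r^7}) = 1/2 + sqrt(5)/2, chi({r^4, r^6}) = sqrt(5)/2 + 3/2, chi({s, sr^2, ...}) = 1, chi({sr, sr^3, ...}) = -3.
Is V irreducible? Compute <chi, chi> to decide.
Not irreducible (reducible): <chi, chi> = 10 > 1.

Reasoning: <chi, chi> = (1/|G|) sum_C |C| * |chi(C)|^2 = (1/20)[1*|9|^2 + 1*|-7|^2 + 2*|1/2 - sqrt(5)/2|^2 + 2*|3/2 - sqrt(5)/2|^2 + 2*|1/2 + sqrt(5)/2|^2 + 2*|sqrt(5)/2 + 3/2|^2 + 5*|1|^2 + 5*|-3|^2]
  = (1/20)[(81) + (49) + (3 - sqrt(5)) + (7 - 3*sqrt(5)) + (sqrt(5) + 3) + (3*sqrt(5) + 7) + (5) + (45)] = 200/20 = 10.
A character is irreducible iff <chi, chi> = 1, so this representation is reducible.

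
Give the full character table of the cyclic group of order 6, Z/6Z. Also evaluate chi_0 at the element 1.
Character table of Z/6Z (irreps indexed chi_0,...,chi_5 with chi_k(m) = zeta_6^(k*m), zeta_6 = exp(2*pi*i/6)):
  irrep \ class  {0} (size 1)  {1} (size 1)    {2} (size 1)    {3} (size 1)  {4} (size 1)    {5} (size 1)  
  chi_0          1             1               1               1             1               1             
  chi_1          1             exp(I*pi/3)     exp(2*I*pi/3)   -1            exp(-2*I*pi/3)  exp(-I*pi/3)  
  chi_2          1             exp(2*I*pi/3)   exp(-2*I*pi/3)  1             exp(2*I*pi/3)   exp(-2*I*pi/3)
  chi_3          1             -1              1               -1            1               -1            
  chi_4          1             exp(-2*I*pi/3)  exp(2*I*pi/3)   1             exp(-2*I*pi/3)  exp(2*I*pi/3) 
  chi_5          1             exp(-I*pi/3)    exp(-2*I*pi/3)  -1            exp(2*I*pi/3)   exp(I*pi/3)   

Spot check: chi_0(1) = zeta_6^(0*1) = zeta_6^0 = 1.

Derivation: Z/6Z is abelian, so all 6 irreducible complex representations are 1-dimensional. They are given by chi_k(m) = zeta_6^(k*m) for k = 0,...,5. Row orthogonality: sum_m chi_k(m) conj(chi_l(m)) = 6 * [k = l].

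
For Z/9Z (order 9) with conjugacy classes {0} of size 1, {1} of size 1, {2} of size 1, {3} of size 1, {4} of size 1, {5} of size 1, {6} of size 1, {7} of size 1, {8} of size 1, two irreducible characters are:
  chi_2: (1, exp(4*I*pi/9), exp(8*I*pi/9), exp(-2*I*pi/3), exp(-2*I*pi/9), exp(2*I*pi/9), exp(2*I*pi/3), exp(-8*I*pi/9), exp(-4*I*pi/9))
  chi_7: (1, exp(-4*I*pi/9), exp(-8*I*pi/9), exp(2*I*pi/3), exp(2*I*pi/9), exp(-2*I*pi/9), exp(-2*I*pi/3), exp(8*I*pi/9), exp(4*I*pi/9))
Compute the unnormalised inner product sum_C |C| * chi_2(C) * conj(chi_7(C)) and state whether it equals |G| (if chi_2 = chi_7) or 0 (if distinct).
Sum = 0; so <chi_2, chi_7> = 0 (distinct irreducibles are orthogonal).

Proof sketch: Compute term by term over conjugacy classes (|C| * chi_2(C) * conj(chi_7(C))):
  1*(1)*conj(1) + 1*(exp(4*I*pi/9))*conj(exp(-4*I*pi/9)) + 1*(exp(8*I*pi/9))*conj(exp(-8*I*pi/9)) + 1*(exp(-2*I*pi/3))*conj(exp(2*I*pi/3)) + 1*(exp(-2*I*pi/9))*conj(exp(2*I*pi/9)) + 1*(exp(2*I*pi/9))*conj(exp(-2*I*pi/9)) + 1*(exp(2*I*pi/3))*conj(exp(-2*I*pi/3)) + 1*(exp(-8*I*pi/9))*conj(exp(8*I*pi/9)) + 1*(exp(-4*I*pi/9))*conj(exp(4*I*pi/9))
  = (1) + (exp(8*I*pi/9)) + (exp(-2*I*pi/9)) + (exp(2*I*pi/3)) + (exp(-4*I*pi/9)) + (exp(4*I*pi/9)) + (exp(-2*I*pi/3)) + (exp(2*I*pi/9)) + (exp(-8*I*pi/9))
  = 0.
(Exp terms are combined using exp(i*s)*conj(exp(i*t)) = exp(i*(s-t)), and sums of them are collapsed using the identity that for every m > 1 the m distinct m-th roots of unity sum to 0, e.g. 1 + exp(2*I*pi/3) + exp(-2*I*pi/3) = 0.)
Dividing by |G| = 9 gives 0/9 = 0, matching the row-orthogonality relation <chi_2, chi_7> = [chi_2 = chi_7].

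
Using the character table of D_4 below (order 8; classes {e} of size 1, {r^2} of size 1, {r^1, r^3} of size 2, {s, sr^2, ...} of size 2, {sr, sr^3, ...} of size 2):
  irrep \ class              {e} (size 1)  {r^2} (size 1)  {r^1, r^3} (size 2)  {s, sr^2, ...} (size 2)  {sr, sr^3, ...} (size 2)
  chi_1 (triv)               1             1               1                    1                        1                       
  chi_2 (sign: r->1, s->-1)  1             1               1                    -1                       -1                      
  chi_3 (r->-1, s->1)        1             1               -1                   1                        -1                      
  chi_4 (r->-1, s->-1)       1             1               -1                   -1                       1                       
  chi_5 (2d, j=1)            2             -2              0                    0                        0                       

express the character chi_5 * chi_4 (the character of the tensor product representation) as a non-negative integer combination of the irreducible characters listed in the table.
chi_5 tensor chi_4 = chi_5 (all other irreducibles have multiplicity 0).

Argument: The character of a tensor product is the pointwise product (chi_5 * chi_4)(C) = chi_5(C) * chi_4(C):
  {e}: (2)*(1), {r^2}: (-2)*(1), {r^1, r^3}: (0)*(-1), {s, sr^2, ...}: (0)*(-1), {sr, sr^3, ...}: (0)*(1)
so (chi_5 * chi_4) takes values
  {e} -> 2, {r^2} -> -2, {r^1, r^3} -> 0, {s, sr^2, ...} -> 0, {sr, sr^3, ...} -> 0.
Now take the inner product of this character with each irreducible chi from the table, <chi_5*chi_4, chi> = (1/8) sum_C |C| (chi_5*chi_4)(C) conj(chi(C)):
  <chi_5*chi_4, chi_1> = (1/8)[1*(2)*conj(1) + 1*(-2)*conj(1) + 2*(0)*conj(1) + 2*(0)*conj(1) + 2*(0)*conj(1)]
      = (1/8)[(2) + (-2) + (0) + (0) + (0)] = 0/8 = 0
  <chi_5*chi_4, chi_2> = (1/8)[1*(2)*conj(1) + 1*(-2)*conj(1) + 2*(0)*conj(1) + 2*(0)*conj(-1) + 2*(0)*conj(-1)]
      = (1/8)[(2) + (-2) + (0) + (0) + (0)] = 0/8 = 0
  <chi_5*chi_4, chi_3> = (1/8)[1*(2)*conj(1) + 1*(-2)*conj(1) + 2*(0)*conj(-1) + 2*(0)*conj(1) + 2*(0)*conj(-1)]
      = (1/8)[(2) + (-2) + (0) + (0) + (0)] = 0/8 = 0
  <chi_5*chi_4, chi_4> = (1/8)[1*(2)*conj(1) + 1*(-2)*conj(1) + 2*(0)*conj(-1) + 2*(0)*conj(-1) + 2*(0)*conj(1)]
      = (1/8)[(2) + (-2) + (0) + (0) + (0)] = 0/8 = 0
  <chi_5*chi_4, chi_5> = (1/8)[1*(2)*conj(2) + 1*(-2)*conj(-2) + 2*(0)*conj(0) + 2*(0)*conj(0) + 2*(0)*conj(0)]
      = (1/8)[(4) + (4) + (0) + (0) + (0)] = 8/8 = 1
Hence the multiplicities are chi_5: 1. Dimension check: dim(chi_5)*dim(chi_4) = 2*1 = 2 and sum (mult * dim) = 1*2 = 2.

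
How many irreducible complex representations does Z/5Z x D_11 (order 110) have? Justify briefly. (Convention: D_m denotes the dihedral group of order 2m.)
35

Details: The number of irreducible complex representations of a finite group equals its number of conjugacy classes. For a direct product, #classes(G x H) = #classes(G) * #classes(H). Z/5Z has 5 classes (abelian), D_11 has 7 classes, so 5 * 7 = 35, so Z/5Z x D_11 (order 110) has exactly 35 irreducible complex representations.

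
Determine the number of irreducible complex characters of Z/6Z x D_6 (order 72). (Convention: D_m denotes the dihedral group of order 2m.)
36

Explanation: The number of irreducible complex representations of a finite group equals its number of conjugacy classes. For a direct product, #classes(G x H) = #classes(G) * #classes(H). Z/6Z has 6 classes (abelian), D_6 has 6 classes, so 6 * 6 = 36, so Z/6Z x D_6 (order 72) has exactly 36 irreducible complex representations.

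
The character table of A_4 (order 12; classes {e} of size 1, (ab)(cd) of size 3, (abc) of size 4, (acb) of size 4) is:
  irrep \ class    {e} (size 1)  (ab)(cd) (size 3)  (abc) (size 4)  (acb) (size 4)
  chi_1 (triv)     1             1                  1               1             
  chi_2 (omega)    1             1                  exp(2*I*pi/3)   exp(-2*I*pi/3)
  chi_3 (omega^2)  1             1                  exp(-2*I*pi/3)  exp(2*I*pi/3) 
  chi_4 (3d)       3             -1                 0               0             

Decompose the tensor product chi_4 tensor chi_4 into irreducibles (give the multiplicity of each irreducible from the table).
chi_4 tensor chi_4 = chi_1 + chi_2 + chi_3 + 2*chi_4 (all other irreducibles have multiplicity 0).

Explanation: The character of a tensor product is the pointwise product (chi_4 * chi_4)(C) = chi_4(C) * chi_4(C):
  {e}: (3)*(3), (ab)(cd): (-1)*(-1), (abc): (0)*(0), (acb): (0)*(0)
so (chi_4 * chi_4) takes values
  {e} -> 9, (ab)(cd) -> 1, (abc) -> 0, (acb) -> 0.
Now take the inner product of this character with each irreducible chi from the table, <chi_4*chi_4, chi> = (1/12) sum_C |C| (chi_4*chi_4)(C) conj(chi(C)):
  <chi_4*chi_4, chi_1> = (1/12)[1*(9)*conj(1) + 3*(1)*conj(1) + 4*(0)*conj(1) + 4*(0)*conj(1)]
      = (1/12)[(9) + (3) + (0) + (0)] = 12/12 = 1
  <chi_4*chi_4, chi_2> = (1/12)[1*(9)*conj(1) + 3*(1)*conj(1) + 4*(0)*conj(exp(2*I*pi/3)) + 4*(0)*conj(exp(-2*I*pi/3))]
      = (1/12)[(9) + (3) + (0) + (0)] = 12/12 = 1
  <chi_4*chi_4, chi_3> = (1/12)[1*(9)*conj(1) + 3*(1)*conj(1) + 4*(0)*conj(exp(-2*I*pi/3)) + 4*(0)*conj(exp(2*I*pi/3))]
      = (1/12)[(9) + (3) + (0) + (0)] = 12/12 = 1
  <chi_4*chi_4, chi_4> = (1/12)[1*(9)*conj(3) + 3*(1)*conj(-1) + 4*(0)*conj(0) + 4*(0)*conj(0)]
      = (1/12)[(27) + (-3) + (0) + (0)] = 24/12 = 2
(Exp terms are combined using exp(i*s)*conj(exp(i*t)) = exp(i*(s-t)), and sums of them are collapsed using the identity that for every m > 1 the m distinct m-th roots of unity sum to 0, e.g. 1 + exp(2*I*pi/3) + exp(-2*I*pi/3) = 0.)
Hence the multiplicities are chi_1: 1, chi_2: 1, chi_3: 1, chi_4: 2. Dimension check: dim(chi_4)*dim(chi_4) = 3*3 = 9 and sum (mult * dim) = 1*1 + 1*1 + 1*1 + 2*3 = 9.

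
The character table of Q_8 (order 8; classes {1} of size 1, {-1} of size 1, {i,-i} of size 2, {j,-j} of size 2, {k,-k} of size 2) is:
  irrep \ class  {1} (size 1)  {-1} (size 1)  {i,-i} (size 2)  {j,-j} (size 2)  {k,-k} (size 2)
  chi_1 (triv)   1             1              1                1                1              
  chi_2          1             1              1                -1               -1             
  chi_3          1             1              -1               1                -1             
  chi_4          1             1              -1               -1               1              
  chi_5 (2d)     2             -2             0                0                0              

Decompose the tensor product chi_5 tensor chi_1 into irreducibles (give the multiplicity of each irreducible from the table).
chi_5 tensor chi_1 = chi_5 (all other irreducibles have multiplicity 0).

The character of a tensor product is the pointwise product (chi_5 * chi_1)(C) = chi_5(C) * chi_1(C):
  {1}: (2)*(1), {-1}: (-2)*(1), {i,-i}: (0)*(1), {j,-j}: (0)*(1), {k,-k}: (0)*(1)
so (chi_5 * chi_1) takes values
  {1} -> 2, {-1} -> -2, {i,-i} -> 0, {j,-j} -> 0, {k,-k} -> 0.
Now take the inner product of this character with each irreducible chi from the table, <chi_5*chi_1, chi> = (1/8) sum_C |C| (chi_5*chi_1)(C) conj(chi(C)):
  <chi_5*chi_1, chi_1> = (1/8)[1*(2)*conj(1) + 1*(-2)*conj(1) + 2*(0)*conj(1) + 2*(0)*conj(1) + 2*(0)*conj(1)]
      = (1/8)[(2) + (-2) + (0) + (0) + (0)] = 0/8 = 0
  <chi_5*chi_1, chi_2> = (1/8)[1*(2)*conj(1) + 1*(-2)*conj(1) + 2*(0)*conj(1) + 2*(0)*conj(-1) + 2*(0)*conj(-1)]
      = (1/8)[(2) + (-2) + (0) + (0) + (0)] = 0/8 = 0
  <chi_5*chi_1, chi_3> = (1/8)[1*(2)*conj(1) + 1*(-2)*conj(1) + 2*(0)*conj(-1) + 2*(0)*conj(1) + 2*(0)*conj(-1)]
      = (1/8)[(2) + (-2) + (0) + (0) + (0)] = 0/8 = 0
  <chi_5*chi_1, chi_4> = (1/8)[1*(2)*conj(1) + 1*(-2)*conj(1) + 2*(0)*conj(-1) + 2*(0)*conj(-1) + 2*(0)*conj(1)]
      = (1/8)[(2) + (-2) + (0) + (0) + (0)] = 0/8 = 0
  <chi_5*chi_1, chi_5> = (1/8)[1*(2)*conj(2) + 1*(-2)*conj(-2) + 2*(0)*conj(0) + 2*(0)*conj(0) + 2*(0)*conj(0)]
      = (1/8)[(4) + (4) + (0) + (0) + (0)] = 8/8 = 1
Hence the multiplicities are chi_5: 1. Dimension check: dim(chi_5)*dim(chi_1) = 2*1 = 2 and sum (mult * dim) = 1*2 = 2.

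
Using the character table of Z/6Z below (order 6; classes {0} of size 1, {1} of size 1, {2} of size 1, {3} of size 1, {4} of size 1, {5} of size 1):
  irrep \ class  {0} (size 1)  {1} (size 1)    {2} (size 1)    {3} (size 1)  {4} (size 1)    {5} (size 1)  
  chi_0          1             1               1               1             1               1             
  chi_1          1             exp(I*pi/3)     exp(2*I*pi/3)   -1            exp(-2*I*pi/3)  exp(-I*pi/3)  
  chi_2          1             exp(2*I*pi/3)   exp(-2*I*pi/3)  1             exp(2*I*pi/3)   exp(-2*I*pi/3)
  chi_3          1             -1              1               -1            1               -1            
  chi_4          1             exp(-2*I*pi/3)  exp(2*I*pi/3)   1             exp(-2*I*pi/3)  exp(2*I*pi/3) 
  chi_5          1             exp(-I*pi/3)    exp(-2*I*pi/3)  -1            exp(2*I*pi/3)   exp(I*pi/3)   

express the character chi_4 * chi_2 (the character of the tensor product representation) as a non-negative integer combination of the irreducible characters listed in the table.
chi_4 tensor chi_2 = chi_0 (all other irreducibles have multiplicity 0).

Derivation: The character of a tensor product is the pointwise product (chi_4 * chi_2)(C) = chi_4(C) * chi_2(C):
  {0}: (1)*(1), {1}: (exp(-2*I*pi/3))*(exp(2*I*pi/3)), {2}: (exp(2*I*pi/3))*(exp(-2*I*pi/3)), {3}: (1)*(1), {4}: (exp(-2*I*pi/3))*(exp(2*I*pi/3)), {5}: (exp(2*I*pi/3))*(exp(-2*I*pi/3))
so (chi_4 * chi_2) takes values
  {0} -> 1, {1} -> 1, {2} -> 1, {3} -> 1, {4} -> 1, {5} -> 1.
Now take the inner product of this character with each irreducible chi from the table, <chi_4*chi_2, chi> = (1/6) sum_C |C| (chi_4*chi_2)(C) conj(chi(C)):
  <chi_4*chi_2, chi_0> = (1/6)[1*(1)*conj(1) + 1*(1)*conj(1) + 1*(1)*conj(1) + 1*(1)*conj(1) + 1*(1)*conj(1) + 1*(1)*conj(1)]
      = (1/6)[(1) + (1) + (1) + (1) + (1) + (1)] = 6/6 = 1
  <chi_4*chi_2, chi_1> = (1/6)[1*(1)*conj(1) + 1*(1)*conj(exp(I*pi/3)) + 1*(1)*conj(exp(2*I*pi/3)) + 1*(1)*conj(-1) + 1*(1)*conj(exp(-2*I*pi/3)) + 1*(1)*conj(exp(-I*pi/3))]
      = (1/6)[(1) + (exp(-I*pi/3)) + (exp(-2*I*pi/3)) + (-1) + (exp(2*I*pi/3)) + (exp(I*pi/3))] = 0/6 = 0
  <chi_4*chi_2, chi_2> = (1/6)[1*(1)*conj(1) + 1*(1)*conj(exp(2*I*pi/3)) + 1*(1)*conj(exp(-2*I*pi/3)) + 1*(1)*conj(1) + 1*(1)*conj(exp(2*I*pi/3)) + 1*(1)*conj(exp(-2*I*pi/3))]
      = (1/6)[(1) + (exp(-2*I*pi/3)) + (exp(2*I*pi/3)) + (1) + (exp(-2*I*pi/3)) + (exp(2*I*pi/3))] = 0/6 = 0
  <chi_4*chi_2, chi_3> = (1/6)[1*(1)*conj(1) + 1*(1)*conj(-1) + 1*(1)*conj(1) + 1*(1)*conj(-1) + 1*(1)*conj(1) + 1*(1)*conj(-1)]
      = (1/6)[(1) + (-1) + (1) + (-1) + (1) + (-1)] = 0/6 = 0
  <chi_4*chi_2, chi_4> = (1/6)[1*(1)*conj(1) + 1*(1)*conj(exp(-2*I*pi/3)) + 1*(1)*conj(exp(2*I*pi/3)) + 1*(1)*conj(1) + 1*(1)*conj(exp(-2*I*pi/3)) + 1*(1)*conj(exp(2*I*pi/3))]
      = (1/6)[(1) + (exp(2*I*pi/3)) + (exp(-2*I*pi/3)) + (1) + (exp(2*I*pi/3)) + (exp(-2*I*pi/3))] = 0/6 = 0
  <chi_4*chi_2, chi_5> = (1/6)[1*(1)*conj(1) + 1*(1)*conj(exp(-I*pi/3)) + 1*(1)*conj(exp(-2*I*pi/3)) + 1*(1)*conj(-1) + 1*(1)*conj(exp(2*I*pi/3)) + 1*(1)*conj(exp(I*pi/3))]
      = (1/6)[(1) + (exp(I*pi/3)) + (exp(2*I*pi/3)) + (-1) + (exp(-2*I*pi/3)) + (exp(-I*pi/3))] = 0/6 = 0
(Exp terms are combined using exp(i*s)*conj(exp(i*t)) = exp(i*(s-t)), and sums of them are collapsed using the identity that for every m > 1 the m distinct m-th roots of unity sum to 0, e.g. 1 + exp(2*I*pi/3) + exp(-2*I*pi/3) = 0.)
Hence the multiplicities are chi_0: 1. Dimension check: dim(chi_4)*dim(chi_2) = 1*1 = 1 and sum (mult * dim) = 1*1 = 1.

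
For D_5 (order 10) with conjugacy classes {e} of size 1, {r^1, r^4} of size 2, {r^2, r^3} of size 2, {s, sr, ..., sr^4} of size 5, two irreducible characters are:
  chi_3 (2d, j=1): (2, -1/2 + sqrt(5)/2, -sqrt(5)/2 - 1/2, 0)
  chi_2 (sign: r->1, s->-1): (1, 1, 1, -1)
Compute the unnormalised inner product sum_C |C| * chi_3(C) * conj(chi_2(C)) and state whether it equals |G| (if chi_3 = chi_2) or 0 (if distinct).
Sum = 0; so <chi_3, chi_2> = 0 (distinct irreducibles are orthogonal).

Reasoning: Compute term by term over conjugacy classes (|C| * chi_3(C) * conj(chi_2(C))):
  1*(2)*conj(1) + 2*(-1/2 + sqrt(5)/2)*conj(1) + 2*(-sqrt(5)/2 - 1/2)*conj(1) + 5*(0)*conj(-1)
  = (2) + (-1 + sqrt(5)) + (-sqrt(5) - 1) + (0)
  = 0.
Dividing by |G| = 10 gives 0/10 = 0, matching the row-orthogonality relation <chi_3, chi_2> = [chi_3 = chi_2].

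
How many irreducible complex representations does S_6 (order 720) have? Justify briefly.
11

Reasoning: The number of irreducible complex representations of a finite group equals its number of conjugacy classes. Conjugacy classes in S_6 correspond to cycle types, i.e. partitions of 6; there are p(6) = 11 of them, so S_6 (order 720) has exactly 11 irreducible complex representations.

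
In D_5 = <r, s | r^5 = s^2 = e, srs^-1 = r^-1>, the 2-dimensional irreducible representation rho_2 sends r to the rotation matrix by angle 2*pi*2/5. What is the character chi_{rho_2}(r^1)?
chi_{rho_2}(r^1) = 2*cos(2*pi*2*1/5) = -sqrt(5)/2 - 1/2

Proof sketch: rho_2(r^1) is rotation by angle 2*pi*2*1/5, whose trace is 2*cos(2*pi*2*1/5) = -sqrt(5)/2 - 1/2.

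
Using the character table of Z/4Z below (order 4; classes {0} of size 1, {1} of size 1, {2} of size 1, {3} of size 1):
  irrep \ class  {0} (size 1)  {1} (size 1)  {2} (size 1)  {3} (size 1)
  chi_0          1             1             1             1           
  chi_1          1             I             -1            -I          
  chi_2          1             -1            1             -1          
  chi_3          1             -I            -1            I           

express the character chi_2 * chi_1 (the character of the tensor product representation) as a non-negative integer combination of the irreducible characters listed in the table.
chi_2 tensor chi_1 = chi_3 (all other irreducibles have multiplicity 0).

Justification: The character of a tensor product is the pointwise product (chi_2 * chi_1)(C) = chi_2(C) * chi_1(C):
  {0}: (1)*(1), {1}: (-1)*(I), {2}: (1)*(-1), {3}: (-1)*(-I)
so (chi_2 * chi_1) takes values
  {0} -> 1, {1} -> -I, {2} -> -1, {3} -> I.
Now take the inner product of this character with each irreducible chi from the table, <chi_2*chi_1, chi> = (1/4) sum_C |C| (chi_2*chi_1)(C) conj(chi(C)):
  <chi_2*chi_1, chi_0> = (1/4)[1*(1)*conj(1) + 1*(-I)*conj(1) + 1*(-1)*conj(1) + 1*(I)*conj(1)]
      = (1/4)[(1) + (-I) + (-1) + (I)] = 0/4 = 0
  <chi_2*chi_1, chi_1> = (1/4)[1*(1)*conj(1) + 1*(-I)*conj(I) + 1*(-1)*conj(-1) + 1*(I)*conj(-I)]
      = (1/4)[(1) + (-1) + (1) + (-1)] = 0/4 = 0
  <chi_2*chi_1, chi_2> = (1/4)[1*(1)*conj(1) + 1*(-I)*conj(-1) + 1*(-1)*conj(1) + 1*(I)*conj(-1)]
      = (1/4)[(1) + (I) + (-1) + (-I)] = 0/4 = 0
  <chi_2*chi_1, chi_3> = (1/4)[1*(1)*conj(1) + 1*(-I)*conj(-I) + 1*(-1)*conj(-1) + 1*(I)*conj(I)]
      = (1/4)[(1) + (1) + (1) + (1)] = 4/4 = 1
(Exp terms are combined using exp(i*s)*conj(exp(i*t)) = exp(i*(s-t)), and sums of them are collapsed using the identity that for every m > 1 the m distinct m-th roots of unity sum to 0, e.g. 1 + exp(2*I*pi/3) + exp(-2*I*pi/3) = 0.)
Hence the multiplicities are chi_3: 1. Dimension check: dim(chi_2)*dim(chi_1) = 1*1 = 1 and sum (mult * dim) = 1*1 = 1.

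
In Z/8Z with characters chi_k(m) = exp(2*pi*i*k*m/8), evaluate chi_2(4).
chi_2(4) = zeta_8^8 = 1

Reasoning: chi_2(4) = zeta_8^(2*4) = zeta_8^8. Since zeta_8^8 = 1, this equals zeta_8^0 = exp(2*pi*i*0/8) = 1.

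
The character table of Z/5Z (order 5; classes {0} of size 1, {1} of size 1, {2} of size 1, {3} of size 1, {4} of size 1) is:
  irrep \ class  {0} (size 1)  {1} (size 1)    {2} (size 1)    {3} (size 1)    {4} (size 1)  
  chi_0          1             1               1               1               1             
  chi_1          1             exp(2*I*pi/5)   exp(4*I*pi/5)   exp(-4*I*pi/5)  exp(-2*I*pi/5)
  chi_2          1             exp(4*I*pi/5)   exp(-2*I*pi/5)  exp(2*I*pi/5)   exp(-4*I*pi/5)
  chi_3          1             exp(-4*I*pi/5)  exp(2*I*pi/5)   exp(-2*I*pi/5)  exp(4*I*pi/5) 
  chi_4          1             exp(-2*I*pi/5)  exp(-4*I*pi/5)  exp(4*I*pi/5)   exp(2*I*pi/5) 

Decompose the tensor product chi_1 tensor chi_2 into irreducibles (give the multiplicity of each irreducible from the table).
chi_1 tensor chi_2 = chi_3 (all other irreducibles have multiplicity 0).

Explanation: The character of a tensor product is the pointwise product (chi_1 * chi_2)(C) = chi_1(C) * chi_2(C):
  {0}: (1)*(1), {1}: (exp(2*I*pi/5))*(exp(4*I*pi/5)), {2}: (exp(4*I*pi/5))*(exp(-2*I*pi/5)), {3}: (exp(-4*I*pi/5))*(exp(2*I*pi/5)), {4}: (exp(-2*I*pi/5))*(exp(-4*I*pi/5))
so (chi_1 * chi_2) takes values
  {0} -> 1, {1} -> exp(-4*I*pi/5), {2} -> exp(2*I*pi/5), {3} -> exp(-2*I*pi/5), {4} -> exp(4*I*pi/5).
Now take the inner product of this character with each irreducible chi from the table, <chi_1*chi_2, chi> = (1/5) sum_C |C| (chi_1*chi_2)(C) conj(chi(C)):
  <chi_1*chi_2, chi_0> = (1/5)[1*(1)*conj(1) + 1*(exp(-4*I*pi/5))*conj(1) + 1*(exp(2*I*pi/5))*conj(1) + 1*(exp(-2*I*pi/5))*conj(1) + 1*(exp(4*I*pi/5))*conj(1)]
      = (1/5)[(1) + (exp(-4*I*pi/5)) + (exp(2*I*pi/5)) + (exp(-2*I*pi/5)) + (exp(4*I*pi/5))] = 0/5 = 0
  <chi_1*chi_2, chi_1> = (1/5)[1*(1)*conj(1) + 1*(exp(-4*I*pi/5))*conj(exp(2*I*pi/5)) + 1*(exp(2*I*pi/5))*conj(exp(4*I*pi/5)) + 1*(exp(-2*I*pi/5))*conj(exp(-4*I*pi/5)) + 1*(exp(4*I*pi/5))*conj(exp(-2*I*pi/5))]
      = (1/5)[(1) + (exp(4*I*pi/5)) + (exp(-2*I*pi/5)) + (exp(2*I*pi/5)) + (exp(-4*I*pi/5))] = 0/5 = 0
  <chi_1*chi_2, chi_2> = (1/5)[1*(1)*conj(1) + 1*(exp(-4*I*pi/5))*conj(exp(4*I*pi/5)) + 1*(exp(2*I*pi/5))*conj(exp(-2*I*pi/5)) + 1*(exp(-2*I*pi/5))*conj(exp(2*I*pi/5)) + 1*(exp(4*I*pi/5))*conj(exp(-4*I*pi/5))]
      = (1/5)[(1) + (exp(2*I*pi/5)) + (exp(4*I*pi/5)) + (exp(-4*I*pi/5)) + (exp(-2*I*pi/5))] = 0/5 = 0
  <chi_1*chi_2, chi_3> = (1/5)[1*(1)*conj(1) + 1*(exp(-4*I*pi/5))*conj(exp(-4*I*pi/5)) + 1*(exp(2*I*pi/5))*conj(exp(2*I*pi/5)) + 1*(exp(-2*I*pi/5))*conj(exp(-2*I*pi/5)) + 1*(exp(4*I*pi/5))*conj(exp(4*I*pi/5))]
      = (1/5)[(1) + (1) + (1) + (1) + (1)] = 5/5 = 1
  <chi_1*chi_2, chi_4> = (1/5)[1*(1)*conj(1) + 1*(exp(-4*I*pi/5))*conj(exp(-2*I*pi/5)) + 1*(exp(2*I*pi/5))*conj(exp(-4*I*pi/5)) + 1*(exp(-2*I*pi/5))*conj(exp(4*I*pi/5)) + 1*(exp(4*I*pi/5))*conj(exp(2*I*pi/5))]
      = (1/5)[(1) + (exp(-2*I*pi/5)) + (exp(-4*I*pi/5)) + (exp(4*I*pi/5)) + (exp(2*I*pi/5))] = 0/5 = 0
(Exp terms are combined using exp(i*s)*conj(exp(i*t)) = exp(i*(s-t)), and sums of them are collapsed using the identity that for every m > 1 the m distinct m-th roots of unity sum to 0, e.g. 1 + exp(2*I*pi/3) + exp(-2*I*pi/3) = 0.)
Hence the multiplicities are chi_3: 1. Dimension check: dim(chi_1)*dim(chi_2) = 1*1 = 1 and sum (mult * dim) = 1*1 = 1.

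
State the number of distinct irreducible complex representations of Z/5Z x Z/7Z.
35

Derivation: The number of irreducible complex representations of a finite group equals its number of conjugacy classes. Z/5Z x Z/7Z is abelian of order 35, so every element is its own conjugacy class: 35 classes, so Z/5Z x Z/7Z (order 35) has exactly 35 irreducible complex representations.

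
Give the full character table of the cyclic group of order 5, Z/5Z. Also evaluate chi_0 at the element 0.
Character table of Z/5Z (irreps indexed chi_0,...,chi_4 with chi_k(m) = zeta_5^(k*m), zeta_5 = exp(2*pi*i/5)):
  irrep \ class  {0} (size 1)  {1} (size 1)    {2} (size 1)    {3} (size 1)    {4} (size 1)  
  chi_0          1             1               1               1               1             
  chi_1          1             exp(2*I*pi/5)   exp(4*I*pi/5)   exp(-4*I*pi/5)  exp(-2*I*pi/5)
  chi_2          1             exp(4*I*pi/5)   exp(-2*I*pi/5)  exp(2*I*pi/5)   exp(-4*I*pi/5)
  chi_3          1             exp(-4*I*pi/5)  exp(2*I*pi/5)   exp(-2*I*pi/5)  exp(4*I*pi/5) 
  chi_4          1             exp(-2*I*pi/5)  exp(-4*I*pi/5)  exp(4*I*pi/5)   exp(2*I*pi/5) 

Spot check: chi_0(0) = zeta_5^(0*0) = zeta_5^0 = 1.

Argument: Z/5Z is abelian, so all 5 irreducible complex representations are 1-dimensional. They are given by chi_k(m) = zeta_5^(k*m) for k = 0,...,4. Row orthogonality: sum_m chi_k(m) conj(chi_l(m)) = 5 * [k = l].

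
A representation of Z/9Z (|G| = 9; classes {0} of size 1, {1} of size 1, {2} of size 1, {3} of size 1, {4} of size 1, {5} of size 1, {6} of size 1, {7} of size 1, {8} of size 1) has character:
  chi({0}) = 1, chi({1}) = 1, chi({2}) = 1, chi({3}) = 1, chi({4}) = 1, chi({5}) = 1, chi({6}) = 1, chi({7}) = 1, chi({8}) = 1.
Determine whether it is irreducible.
Irreducible: <chi, chi> = 1.

Solution. <chi, chi> = (1/|G|) sum_C |C| * |chi(C)|^2 = (1/9)[1*|1|^2 + 1*|1|^2 + 1*|1|^2 + 1*|1|^2 + 1*|1|^2 + 1*|1|^2 + 1*|1|^2 + 1*|1|^2 + 1*|1|^2]
  = (1/9)[(1) + (1) + (1) + (1) + (1) + (1) + (1) + (1) + (1)] = 9/9 = 1.
(Exp terms are combined using exp(i*s)*conj(exp(i*t)) = exp(i*(s-t)), and sums of them are collapsed using the identity that for every m > 1 the m distinct m-th roots of unity sum to 0, e.g. 1 + exp(2*I*pi/3) + exp(-2*I*pi/3) = 0.)
A character is irreducible iff <chi, chi> = 1, so this representation is irreducible.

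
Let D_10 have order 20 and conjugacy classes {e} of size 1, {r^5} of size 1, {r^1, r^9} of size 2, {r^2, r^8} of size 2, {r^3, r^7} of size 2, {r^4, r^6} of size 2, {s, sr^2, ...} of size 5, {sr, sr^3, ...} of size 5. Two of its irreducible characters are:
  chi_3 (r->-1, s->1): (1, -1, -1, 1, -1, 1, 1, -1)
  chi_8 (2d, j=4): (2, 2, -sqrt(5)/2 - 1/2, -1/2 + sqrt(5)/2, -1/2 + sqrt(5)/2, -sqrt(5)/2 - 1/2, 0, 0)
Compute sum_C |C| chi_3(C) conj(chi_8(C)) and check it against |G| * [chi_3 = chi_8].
Sum = 0; so <chi_3, chi_8> = 0 (distinct irreducibles are orthogonal).

Solution. Compute term by term over conjugacy classes (|C| * chi_3(C) * conj(chi_8(C))):
  1*(1)*conj(2) + 1*(-1)*conj(2) + 2*(-1)*conj(-sqrt(5)/2 - 1/2) + 2*(1)*conj(-1/2 + sqrt(5)/2) + 2*(-1)*conj(-1/2 + sqrt(5)/2) + 2*(1)*conj(-sqrt(5)/2 - 1/2) + 5*(1)*conj(0) + 5*(-1)*conj(0)
  = (2) + (-2) + (1 + sqrt(5)) + (-1 + sqrt(5)) + (1 - sqrt(5)) + (-sqrt(5) - 1) + (0) + (0)
  = 0.
Dividing by |G| = 20 gives 0/20 = 0, matching the row-orthogonality relation <chi_3, chi_8> = [chi_3 = chi_8].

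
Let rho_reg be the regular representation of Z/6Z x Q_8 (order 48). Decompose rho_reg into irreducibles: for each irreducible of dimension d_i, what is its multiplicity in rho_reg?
Each irreducible V_i of dimension d_i appears with multiplicity d_i, i.e. rho_reg = (direct sum over all irreducibles V_i) d_i V_i. The irreducible dimensions for Z/6Z x Q_8 are 1, 1, 1, 1, 1, 1, 1, 1, 1, 1, 1, 1, 1, 1, 1, 1, 1, 1, 1, 1, 1, 1, 1, 1, 2, 2, 2, 2, 2, 2: 24 irreducibles of dimension 1, each with multiplicity 1; 6 irreducibles of dimension 2, each with multiplicity 2. Total dimension 24*1*1 + 6*2*2 = 48 = |G|.

General theorem: in the regular representation of a finite group G, each irreducible appears with multiplicity equal to its dimension. Check: dim(rho_reg) = sum d_i^2 = 1 + 1 + 1 + 1 + 1 + 1 + 1 + 1 + 1 + 1 + 1 + 1 + 1 + 1 + 1 + 1 + 1 + 1 + 1 + 1 + 1 + 1 + 1 + 1 + 4 + 4 + 4 + 4 + 4 + 4 = 48 = |G|.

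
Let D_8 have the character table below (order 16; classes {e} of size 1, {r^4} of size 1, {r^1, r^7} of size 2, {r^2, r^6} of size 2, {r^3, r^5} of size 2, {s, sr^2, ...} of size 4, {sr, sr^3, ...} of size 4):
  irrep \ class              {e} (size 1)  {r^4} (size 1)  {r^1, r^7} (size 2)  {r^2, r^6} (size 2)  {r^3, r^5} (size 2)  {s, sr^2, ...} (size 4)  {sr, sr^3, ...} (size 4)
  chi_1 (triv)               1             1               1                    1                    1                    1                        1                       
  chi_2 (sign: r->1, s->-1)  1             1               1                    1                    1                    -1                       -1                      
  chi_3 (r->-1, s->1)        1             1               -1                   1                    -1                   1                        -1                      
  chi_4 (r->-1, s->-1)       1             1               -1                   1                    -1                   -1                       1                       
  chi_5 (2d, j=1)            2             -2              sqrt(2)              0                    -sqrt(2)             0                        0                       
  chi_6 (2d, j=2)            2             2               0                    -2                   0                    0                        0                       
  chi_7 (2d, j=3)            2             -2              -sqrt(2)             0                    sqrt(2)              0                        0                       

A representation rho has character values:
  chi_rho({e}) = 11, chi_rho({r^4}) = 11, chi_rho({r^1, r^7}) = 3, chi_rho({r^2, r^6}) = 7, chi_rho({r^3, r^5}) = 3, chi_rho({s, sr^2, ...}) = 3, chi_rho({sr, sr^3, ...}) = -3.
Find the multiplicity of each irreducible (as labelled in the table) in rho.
Multiplicities: chi_1: 3, chi_2: 3, chi_3: 3, chi_4: 0, chi_5: 0, chi_6: 1, chi_7: 0.

Justification: Use <chi_rho, chi> = (1/|G|) sum_C |C| * chi_rho(C) * conj(chi(C)) with |G| = 16 for each irreducible chi in the table:
  <chi_rho, chi_1> = (1/16)[1*(11)*conj(1) + 1*(11)*conj(1) + 2*(3)*conj(1) + 2*(7)*conj(1) + 2*(3)*conj(1) + 4*(3)*conj(1) + 4*(-3)*conj(1)]
      = (1/16)[(11) + (11) + (6) + (14) + (6) + (12) + (-12)] = 48/16 = 3
  <chi_rho, chi_2> = (1/16)[1*(11)*conj(1) + 1*(11)*conj(1) + 2*(3)*conj(1) + 2*(7)*conj(1) + 2*(3)*conj(1) + 4*(3)*conj(-1) + 4*(-3)*conj(-1)]
      = (1/16)[(11) + (11) + (6) + (14) + (6) + (-12) + (12)] = 48/16 = 3
  <chi_rho, chi_3> = (1/16)[1*(11)*conj(1) + 1*(11)*conj(1) + 2*(3)*conj(-1) + 2*(7)*conj(1) + 2*(3)*conj(-1) + 4*(3)*conj(1) + 4*(-3)*conj(-1)]
      = (1/16)[(11) + (11) + (-6) + (14) + (-6) + (12) + (12)] = 48/16 = 3
  <chi_rho, chi_4> = (1/16)[1*(11)*conj(1) + 1*(11)*conj(1) + 2*(3)*conj(-1) + 2*(7)*conj(1) + 2*(3)*conj(-1) + 4*(3)*conj(-1) + 4*(-3)*conj(1)]
      = (1/16)[(11) + (11) + (-6) + (14) + (-6) + (-12) + (-12)] = 0/16 = 0
  <chi_rho, chi_5> = (1/16)[1*(11)*conj(2) + 1*(11)*conj(-2) + 2*(3)*conj(sqrt(2)) + 2*(7)*conj(0) + 2*(3)*conj(-sqrt(2)) + 4*(3)*conj(0) + 4*(-3)*conj(0)]
      = (1/16)[(22) + (-22) + (6*sqrt(2)) + (0) + (-6*sqrt(2)) + (0) + (0)] = 0/16 = 0
  <chi_rho, chi_6> = (1/16)[1*(11)*conj(2) + 1*(11)*conj(2) + 2*(3)*conj(0) + 2*(7)*conj(-2) + 2*(3)*conj(0) + 4*(3)*conj(0) + 4*(-3)*conj(0)]
      = (1/16)[(22) + (22) + (0) + (-28) + (0) + (0) + (0)] = 16/16 = 1
  <chi_rho, chi_7> = (1/16)[1*(11)*conj(2) + 1*(11)*conj(-2) + 2*(3)*conj(-sqrt(2)) + 2*(7)*conj(0) + 2*(3)*conj(sqrt(2)) + 4*(3)*conj(0) + 4*(-3)*conj(0)]
      = (1/16)[(22) + (-22) + (-6*sqrt(2)) + (0) + (6*sqrt(2)) + (0) + (0)] = 0/16 = 0
Dimension check: dim(rho) = sum (mult * dim) = 3*1 + 3*1 + 3*1 + 0*1 + 0*2 + 1*2 + 0*2 = 11 = chi_rho(e) = 11.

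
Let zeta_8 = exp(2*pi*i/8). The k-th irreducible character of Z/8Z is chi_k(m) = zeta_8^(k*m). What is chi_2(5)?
chi_2(5) = zeta_8^10 = I

Reasoning: chi_2(5) = zeta_8^(2*5) = zeta_8^10. Since zeta_8^8 = 1, this equals zeta_8^2 = exp(2*pi*i*2/8) = I.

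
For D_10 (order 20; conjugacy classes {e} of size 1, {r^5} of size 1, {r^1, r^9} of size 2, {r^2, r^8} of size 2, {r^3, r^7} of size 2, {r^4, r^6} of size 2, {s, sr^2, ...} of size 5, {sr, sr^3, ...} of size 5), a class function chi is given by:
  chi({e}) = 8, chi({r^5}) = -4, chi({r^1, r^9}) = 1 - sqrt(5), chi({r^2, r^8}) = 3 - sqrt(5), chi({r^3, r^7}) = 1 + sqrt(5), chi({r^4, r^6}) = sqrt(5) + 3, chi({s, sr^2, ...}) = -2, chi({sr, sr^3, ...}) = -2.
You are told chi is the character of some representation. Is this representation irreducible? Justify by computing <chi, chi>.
Not irreducible (reducible): <chi, chi> = 10 > 1.

Why: <chi, chi> = (1/|G|) sum_C |C| * |chi(C)|^2 = (1/20)[1*|8|^2 + 1*|-4|^2 + 2*|1 - sqrt(5)|^2 + 2*|3 - sqrt(5)|^2 + 2*|1 + sqrt(5)|^2 + 2*|sqrt(5) + 3|^2 + 5*|-2|^2 + 5*|-2|^2]
  = (1/20)[(64) + (16) + (12 - 4*sqrt(5)) + (28 - 12*sqrt(5)) + (4*sqrt(5) + 12) + (12*sqrt(5) + 28) + (20) + (20)] = 200/20 = 10.
A character is irreducible iff <chi, chi> = 1, so this representation is reducible.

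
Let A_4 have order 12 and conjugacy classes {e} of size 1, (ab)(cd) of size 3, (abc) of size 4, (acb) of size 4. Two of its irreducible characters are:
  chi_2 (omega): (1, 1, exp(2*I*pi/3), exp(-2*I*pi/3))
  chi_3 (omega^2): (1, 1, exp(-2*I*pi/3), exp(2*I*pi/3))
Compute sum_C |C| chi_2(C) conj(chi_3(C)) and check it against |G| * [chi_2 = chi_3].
Sum = 0; so <chi_2, chi_3> = 0 (distinct irreducibles are orthogonal).

Argument: Compute term by term over conjugacy classes (|C| * chi_2(C) * conj(chi_3(C))):
  1*(1)*conj(1) + 3*(1)*conj(1) + 4*(exp(2*I*pi/3))*conj(exp(-2*I*pi/3)) + 4*(exp(-2*I*pi/3))*conj(exp(2*I*pi/3))
  = (1) + (3) + (4*exp(-2*I*pi/3)) + (4*exp(2*I*pi/3))
  = 0.
(Exp terms are combined using exp(i*s)*conj(exp(i*t)) = exp(i*(s-t)), and sums of them are collapsed using the identity that for every m > 1 the m distinct m-th roots of unity sum to 0, e.g. 1 + exp(2*I*pi/3) + exp(-2*I*pi/3) = 0.)
Dividing by |G| = 12 gives 0/12 = 0, matching the row-orthogonality relation <chi_2, chi_3> = [chi_2 = chi_3].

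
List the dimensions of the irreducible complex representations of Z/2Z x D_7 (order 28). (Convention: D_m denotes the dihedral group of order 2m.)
Dimensions: 1, 1, 1, 1, 2, 2, 2, 2, 2, 2

Justification: There are 10 irreducibles (= number of conjugacy classes). Their dimensions d_i satisfy sum d_i^2 = |G| = 28: 1 + 1 + 1 + 1 + 4 + 4 + 4 + 4 + 4 + 4 = 28. (For the product with Z/2Z: each of the 2 1-dim characters of Z/2Z tensors with each irrep of D_7, giving 2 copies of each D_7-dimension.)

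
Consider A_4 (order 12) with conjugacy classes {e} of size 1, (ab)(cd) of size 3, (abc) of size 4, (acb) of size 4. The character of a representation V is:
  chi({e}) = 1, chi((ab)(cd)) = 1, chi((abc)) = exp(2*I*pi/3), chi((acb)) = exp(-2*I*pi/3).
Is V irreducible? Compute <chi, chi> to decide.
Irreducible: <chi, chi> = 1.

Reasoning: <chi, chi> = (1/|G|) sum_C |C| * |chi(C)|^2 = (1/12)[1*|1|^2 + 3*|1|^2 + 4*|exp(2*I*pi/3)|^2 + 4*|exp(-2*I*pi/3)|^2]
  = (1/12)[(1) + (3) + (4) + (4)] = 12/12 = 1.
(Exp terms are combined using exp(i*s)*conj(exp(i*t)) = exp(i*(s-t)), and sums of them are collapsed using the identity that for every m > 1 the m distinct m-th roots of unity sum to 0, e.g. 1 + exp(2*I*pi/3) + exp(-2*I*pi/3) = 0.)
A character is irreducible iff <chi, chi> = 1, so this representation is irreducible.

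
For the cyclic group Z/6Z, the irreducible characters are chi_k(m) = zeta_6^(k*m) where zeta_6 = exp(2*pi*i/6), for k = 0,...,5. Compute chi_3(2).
chi_3(2) = zeta_6^6 = 1

Details: chi_3(2) = zeta_6^(3*2) = zeta_6^6. Since zeta_6^6 = 1, this equals zeta_6^0 = exp(2*pi*i*0/6) = 1.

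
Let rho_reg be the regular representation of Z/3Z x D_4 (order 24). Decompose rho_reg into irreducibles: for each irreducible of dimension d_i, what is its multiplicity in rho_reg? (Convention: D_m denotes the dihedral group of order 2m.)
Each irreducible V_i of dimension d_i appears with multiplicity d_i, i.e. rho_reg = (direct sum over all irreducibles V_i) d_i V_i. The irreducible dimensions for Z/3Z x D_4 are 1, 1, 1, 1, 1, 1, 1, 1, 1, 1, 1, 1, 2, 2, 2: 12 irreducibles of dimension 1, each with multiplicity 1; 3 irreducibles of dimension 2, each with multiplicity 2. Total dimension 12*1*1 + 3*2*2 = 24 = |G|.

Working: General theorem: in the regular representation of a finite group G, each irreducible appears with multiplicity equal to its dimension. Check: dim(rho_reg) = sum d_i^2 = 1 + 1 + 1 + 1 + 1 + 1 + 1 + 1 + 1 + 1 + 1 + 1 + 4 + 4 + 4 = 24 = |G|.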